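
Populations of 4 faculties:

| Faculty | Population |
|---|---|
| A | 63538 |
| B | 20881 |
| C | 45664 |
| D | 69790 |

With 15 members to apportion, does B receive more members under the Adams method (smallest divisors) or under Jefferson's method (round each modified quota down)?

Adams: A 5, B 2, C 3, D 5.
Jefferson: A 5, B 1, C 3, D 6.
B gets 2 under Adams and 1 under Jefferson.

Adams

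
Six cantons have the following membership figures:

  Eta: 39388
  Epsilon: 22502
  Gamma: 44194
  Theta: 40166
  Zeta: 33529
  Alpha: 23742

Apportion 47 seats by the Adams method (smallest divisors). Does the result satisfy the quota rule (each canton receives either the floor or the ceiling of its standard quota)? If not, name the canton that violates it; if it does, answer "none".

none

Standard quotas: Eta 9.096, Epsilon 5.196, Gamma 10.206, Theta 9.276, Zeta 7.743, Alpha 5.483.
Adams allocation: Eta 9, Epsilon 5, Gamma 10, Theta 9, Zeta 8, Alpha 6.
Every allocation lies between the lower and upper quota.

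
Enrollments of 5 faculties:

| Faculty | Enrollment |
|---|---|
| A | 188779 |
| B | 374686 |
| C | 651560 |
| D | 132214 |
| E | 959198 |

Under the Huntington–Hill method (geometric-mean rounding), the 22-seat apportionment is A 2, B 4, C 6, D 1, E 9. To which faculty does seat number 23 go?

E

Priority for the next seat is population ÷ (√(s·(s+1))).
Priorities: A 77068.704, B 83782.337, C 100537.891, D 93489.416, E 101108.347.
Highest priority: E.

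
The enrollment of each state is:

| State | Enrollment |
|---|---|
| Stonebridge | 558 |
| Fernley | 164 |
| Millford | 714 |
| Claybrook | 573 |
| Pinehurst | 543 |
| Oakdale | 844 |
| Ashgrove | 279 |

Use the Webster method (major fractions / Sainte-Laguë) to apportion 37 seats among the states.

Standard divisor 3675/37 ≈ 99.324; standard quotas: Stonebridge 5.618, Fernley 1.651, Millford 7.189, Claybrook 5.769, Pinehurst 5.467, Oakdale 8.497, Ashgrove 2.809.
Rounding to the nearest integer gives Stonebridge 6, Fernley 2, Millford 7, Claybrook 6, Pinehurst 5, Oakdale 8, Ashgrove 3 — total 37, matching the house size, so no adjustment is needed.

Stonebridge: 6, Fernley: 2, Millford: 7, Claybrook: 6, Pinehurst: 5, Oakdale: 8, Ashgrove: 3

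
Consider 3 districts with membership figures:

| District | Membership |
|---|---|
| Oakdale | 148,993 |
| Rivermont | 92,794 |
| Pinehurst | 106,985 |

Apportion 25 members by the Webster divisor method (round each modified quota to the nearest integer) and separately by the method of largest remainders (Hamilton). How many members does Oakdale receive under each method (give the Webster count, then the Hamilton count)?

10 and 11

Webster: Oakdale 10, Rivermont 7, Pinehurst 8.
Hamilton: Oakdale 11, Rivermont 6, Pinehurst 8.
Oakdale gets 10 under Webster and 11 under Hamilton.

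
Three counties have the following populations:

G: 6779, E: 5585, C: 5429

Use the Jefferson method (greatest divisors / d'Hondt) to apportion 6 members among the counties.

Standard divisor 17793/6 ≈ 2965.5; standard quotas: G 2.286, E 1.883, C 1.831.
Rounding down gives 2, 1, 1 = 4 seats, so the divisor must be adjusted.
With modified divisor 2500: modified quotas G 2.712, E 2.234, C 2.172.
Rounding down: G 2, E 2, C 2 (total 6).

G 2; E 2; C 2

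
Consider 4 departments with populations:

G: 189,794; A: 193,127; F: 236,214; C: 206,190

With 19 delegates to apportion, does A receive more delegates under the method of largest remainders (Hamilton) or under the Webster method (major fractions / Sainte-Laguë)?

Hamilton

Hamilton: G 4, A 5, F 5, C 5.
Webster: G 4, A 4, F 6, C 5.
A gets 5 under Hamilton and 4 under Webster.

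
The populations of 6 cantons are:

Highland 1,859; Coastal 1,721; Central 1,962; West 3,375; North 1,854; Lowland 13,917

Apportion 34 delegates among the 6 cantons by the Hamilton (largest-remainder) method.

Highland 3; Coastal 2; Central 3; West 5; North 2; Lowland 19

Standard divisor: 24688 ÷ 34 ≈ 726.118.
Standard quotas: Highland 2.5602, Coastal 2.3701, Central 2.7020, West 4.6480, North 2.5533, Lowland 19.1663.
Lower quotas: Highland 2, Coastal 2, Central 2, West 4, North 2, Lowland 19 (sum 31, leaving 3 seats).
Remainders in descending order: Central 0.7020, West 0.6480, Highland 0.5602, North 0.5533, Coastal 0.3701, Lowland 0.1663.
The surplus seats go to Central, West, Highland.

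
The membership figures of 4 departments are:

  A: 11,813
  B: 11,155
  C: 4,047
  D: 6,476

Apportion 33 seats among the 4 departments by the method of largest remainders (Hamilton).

Standard divisor: 33491 ÷ 33 ≈ 1014.879.
Standard quotas: A 11.6398, B 10.9915, C 3.9877, D 6.3811.
Lower quotas: A 11, B 10, C 3, D 6 (sum 30, leaving 3 seats).
Remainders in descending order: B 0.9915, C 0.9877, A 0.6398, D 0.3811.
Largest remainders: B, C, A receive the extra seats.

A=12, B=11, C=4, D=6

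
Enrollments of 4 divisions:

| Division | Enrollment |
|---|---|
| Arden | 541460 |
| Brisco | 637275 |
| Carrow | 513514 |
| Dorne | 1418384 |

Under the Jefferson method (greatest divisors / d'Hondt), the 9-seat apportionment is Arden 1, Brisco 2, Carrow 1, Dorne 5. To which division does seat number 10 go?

Priority for the next seat is population ÷ (current seats + 1).
Priorities: Arden 270730.000, Brisco 212425.000, Carrow 256757.000, Dorne 236397.333.
Highest priority: Arden.

Arden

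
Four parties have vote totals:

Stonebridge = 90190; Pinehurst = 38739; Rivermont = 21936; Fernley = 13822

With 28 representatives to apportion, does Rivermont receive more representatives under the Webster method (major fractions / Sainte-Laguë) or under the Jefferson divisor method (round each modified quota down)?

Webster

Webster: Stonebridge 15, Pinehurst 7, Rivermont 4, Fernley 2.
Jefferson: Stonebridge 16, Pinehurst 7, Rivermont 3, Fernley 2.
Rivermont gets 4 under Webster and 3 under Jefferson.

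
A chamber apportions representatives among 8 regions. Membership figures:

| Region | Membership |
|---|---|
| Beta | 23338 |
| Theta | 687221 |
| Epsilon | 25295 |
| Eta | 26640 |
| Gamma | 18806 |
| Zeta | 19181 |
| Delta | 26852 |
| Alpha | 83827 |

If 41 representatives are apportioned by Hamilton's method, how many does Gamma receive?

1

Standard divisor: 911160 ÷ 41 ≈ 22223.415.
Standard quotas: Beta 1.0502, Theta 30.9233, Epsilon 1.1382, Eta 1.1987, Gamma 0.8462, Zeta 0.8631, Delta 1.2083, Alpha 3.7720.
Lower quotas: Beta 1, Theta 30, Epsilon 1, Eta 1, Gamma 0, Zeta 0, Delta 1, Alpha 3 (sum 37, leaving 4 seats).
Remainders in descending order: Theta 0.9233, Zeta 0.8631, Gamma 0.8462, Alpha 0.7720, Delta 0.2083, Eta 0.1987, Epsilon 0.1382, Beta 0.0502.
The surplus seats go to Theta, Zeta, Gamma, Alpha.
Gamma receives 1.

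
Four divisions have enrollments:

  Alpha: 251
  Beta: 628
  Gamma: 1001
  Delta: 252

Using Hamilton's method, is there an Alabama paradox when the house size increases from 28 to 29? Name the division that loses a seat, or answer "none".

Delta

At 28 seats: Alpha 3, Beta 8, Gamma 13, Delta 4.
At 29 seats: Alpha 3, Beta 9, Gamma 14, Delta 3.
Delta drops from 4 to 3.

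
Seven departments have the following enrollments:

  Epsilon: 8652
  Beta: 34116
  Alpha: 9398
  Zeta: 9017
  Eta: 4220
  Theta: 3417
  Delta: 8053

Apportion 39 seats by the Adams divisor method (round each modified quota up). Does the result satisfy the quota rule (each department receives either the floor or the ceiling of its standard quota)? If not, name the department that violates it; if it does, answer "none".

Beta

Standard quotas: Epsilon 4.389, Beta 17.308, Alpha 4.768, Zeta 4.575, Eta 2.141, Theta 1.734, Delta 4.086.
Adams allocation: Epsilon 5, Beta 16, Alpha 5, Zeta 5, Eta 2, Theta 2, Delta 4.
Beta has quota 17.308 (lower 17, upper 18) but receives 16 — outside the quota interval.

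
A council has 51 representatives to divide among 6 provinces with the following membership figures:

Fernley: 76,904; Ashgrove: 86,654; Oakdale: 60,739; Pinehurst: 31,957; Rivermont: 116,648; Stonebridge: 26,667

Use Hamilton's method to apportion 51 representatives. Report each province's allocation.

Standard divisor: 399569 ÷ 51 ≈ 7834.686.
Standard quotas: Fernley 9.8158, Ashgrove 11.0603, Oakdale 7.7526, Pinehurst 4.0789, Rivermont 14.8887, Stonebridge 3.4037.
Lower quotas: Fernley 9, Ashgrove 11, Oakdale 7, Pinehurst 4, Rivermont 14, Stonebridge 3 (sum 48, leaving 3 seats).
Remainders in descending order: Rivermont 0.8887, Fernley 0.8158, Oakdale 0.7526, Stonebridge 0.4037, Pinehurst 0.0789, Ashgrove 0.0603.
Largest remainders: Rivermont, Fernley, Oakdale receive the extra seats.

Fernley 10, Ashgrove 11, Oakdale 8, Pinehurst 4, Rivermont 15, Stonebridge 3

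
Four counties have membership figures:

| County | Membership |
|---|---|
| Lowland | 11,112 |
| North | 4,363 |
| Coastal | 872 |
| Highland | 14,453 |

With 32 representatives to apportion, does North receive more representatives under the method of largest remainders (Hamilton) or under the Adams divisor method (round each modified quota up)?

Adams

Hamilton: Lowland 12, North 4, Coastal 1, Highland 15.
Adams: Lowland 11, North 5, Coastal 1, Highland 15.
North gets 4 under Hamilton and 5 under Adams.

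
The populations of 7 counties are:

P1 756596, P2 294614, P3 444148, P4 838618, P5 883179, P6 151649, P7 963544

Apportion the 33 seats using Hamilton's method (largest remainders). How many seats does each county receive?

P1 6, P2 2, P3 3, P4 7, P5 7, P6 1, P7 7

Standard divisor: 4332348 ÷ 33 ≈ 131283.273.
Standard quotas: P1 5.7631, P2 2.2441, P3 3.3831, P4 6.3879, P5 6.7273, P6 1.1551, P7 7.3394.
Lower quotas: P1 5, P2 2, P3 3, P4 6, P5 6, P6 1, P7 7 (sum 30, leaving 3 seats).
Remainders in descending order: P1 0.7631, P5 0.7273, P4 0.3879, P3 0.3831, P7 0.3394, P2 0.2441, P6 0.1551.
The surplus seats go to P1, P5, P4.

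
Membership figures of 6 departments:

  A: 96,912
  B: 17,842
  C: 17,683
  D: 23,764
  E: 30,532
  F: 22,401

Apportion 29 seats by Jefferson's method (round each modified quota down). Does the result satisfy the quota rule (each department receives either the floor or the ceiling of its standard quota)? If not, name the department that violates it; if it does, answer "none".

A

Standard quotas: A 13.439, B 2.474, C 2.452, D 3.295, E 4.234, F 3.106.
Jefferson allocation: A 15, B 2, C 2, D 3, E 4, F 3.
A has quota 13.439 (lower 13, upper 14) but receives 15 — outside the quota interval.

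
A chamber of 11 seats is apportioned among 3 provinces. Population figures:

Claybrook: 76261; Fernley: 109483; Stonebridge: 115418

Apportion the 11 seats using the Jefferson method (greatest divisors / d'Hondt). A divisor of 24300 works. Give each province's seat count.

Claybrook: 3, Fernley: 4, Stonebridge: 4

With modified divisor 24300: modified quotas Claybrook 3.138, Fernley 4.505, Stonebridge 4.750.
Rounding down: Claybrook 3, Fernley 4, Stonebridge 4 (total 11).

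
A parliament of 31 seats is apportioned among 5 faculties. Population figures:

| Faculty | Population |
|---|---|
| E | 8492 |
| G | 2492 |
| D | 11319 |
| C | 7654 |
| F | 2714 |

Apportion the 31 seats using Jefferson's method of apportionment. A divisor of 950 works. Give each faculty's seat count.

E 8, G 2, D 11, C 8, F 2

With modified divisor 950: modified quotas E 8.939, G 2.623, D 11.915, C 8.057, F 2.857.
Rounding down: E 8, G 2, D 11, C 8, F 2 (total 31).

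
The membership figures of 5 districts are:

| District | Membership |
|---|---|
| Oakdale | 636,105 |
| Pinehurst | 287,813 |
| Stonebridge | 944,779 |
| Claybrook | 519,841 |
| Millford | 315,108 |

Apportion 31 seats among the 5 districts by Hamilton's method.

The standard divisor is 2703646/31 ≈ 87214.387.
Standard quotas: Oakdale 7.2936, Pinehurst 3.3001, Stonebridge 10.8328, Claybrook 5.9605, Millford 3.6130.
Lower quotas: Oakdale 7, Pinehurst 3, Stonebridge 10, Claybrook 5, Millford 3 (sum 28, leaving 3 seats).
Remainders in descending order: Claybrook 0.9605, Stonebridge 0.8328, Millford 0.6130, Pinehurst 0.3001, Oakdale 0.2936.
Largest remainders: Claybrook, Stonebridge, Millford receive the extra seats.

Oakdale=7, Pinehurst=3, Stonebridge=11, Claybrook=6, Millford=4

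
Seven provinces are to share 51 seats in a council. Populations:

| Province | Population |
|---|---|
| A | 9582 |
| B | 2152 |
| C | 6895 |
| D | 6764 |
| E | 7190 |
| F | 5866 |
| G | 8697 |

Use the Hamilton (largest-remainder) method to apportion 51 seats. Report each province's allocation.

Total 47146; standard divisor 47146/51 ≈ 924.431.
Standard quotas: A 10.3653, B 2.3279, C 7.4586, D 7.3169, E 7.7778, F 6.3455, G 9.4079.
Lower quotas: A 10, B 2, C 7, D 7, E 7, F 6, G 9 (sum 48, leaving 3 seats).
Remainders in descending order: E 0.7778, C 0.4586, G 0.4079, A 0.3653, F 0.3455, B 0.3279, D 0.3169.
The surplus seats go to E, C, G.

A 10, B 2, C 8, D 7, E 8, F 6, G 10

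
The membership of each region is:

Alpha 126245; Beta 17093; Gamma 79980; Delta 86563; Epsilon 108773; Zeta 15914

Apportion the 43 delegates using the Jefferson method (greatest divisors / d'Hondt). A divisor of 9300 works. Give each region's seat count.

Alpha=13, Beta=1, Gamma=8, Delta=9, Epsilon=11, Zeta=1

With modified divisor 9300: modified quotas Alpha 13.575, Beta 1.838, Gamma 8.600, Delta 9.308, Epsilon 11.696, Zeta 1.711.
Rounding down: Alpha 13, Beta 1, Gamma 8, Delta 9, Epsilon 11, Zeta 1 (total 43).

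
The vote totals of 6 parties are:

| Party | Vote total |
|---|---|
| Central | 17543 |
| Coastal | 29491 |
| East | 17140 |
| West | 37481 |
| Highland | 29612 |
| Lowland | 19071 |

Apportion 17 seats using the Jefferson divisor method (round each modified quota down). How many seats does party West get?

Standard divisor 150338/17 ≈ 8843.412; standard quotas: Central 1.984, Coastal 3.335, East 1.938, West 4.238, Highland 3.348, Lowland 2.157.
Rounding down gives 1, 3, 1, 4, 3, 2 = 14 seats, so the divisor must be adjusted.
With modified divisor 7450: modified quotas Central 2.355, Coastal 3.959, East 2.301, West 5.031, Highland 3.975, Lowland 2.560.
Rounding down: Central 2, Coastal 3, East 2, West 5, Highland 3, Lowland 2 (total 17).
West receives 5.

5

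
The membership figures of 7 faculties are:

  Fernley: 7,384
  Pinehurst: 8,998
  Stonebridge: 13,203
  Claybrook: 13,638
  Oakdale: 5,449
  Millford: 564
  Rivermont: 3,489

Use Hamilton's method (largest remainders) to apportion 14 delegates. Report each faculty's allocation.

Fernley 2; Pinehurst 2; Stonebridge 4; Claybrook 4; Oakdale 1; Millford 0; Rivermont 1

The standard divisor is 52725/14 ≈ 3766.071.
Standard quotas: Fernley 1.9607, Pinehurst 2.3892, Stonebridge 3.5058, Claybrook 3.6213, Oakdale 1.4469, Millford 0.1498, Rivermont 0.9264.
Lower quotas: Fernley 1, Pinehurst 2, Stonebridge 3, Claybrook 3, Oakdale 1, Millford 0, Rivermont 0 (sum 10, leaving 4 seats).
Remainders in descending order: Fernley 0.9607, Rivermont 0.9264, Claybrook 0.6213, Stonebridge 0.5058, Oakdale 0.4469, Pinehurst 0.3892, Millford 0.1498.
Largest remainders: Fernley, Rivermont, Claybrook, Stonebridge receive the extra seats.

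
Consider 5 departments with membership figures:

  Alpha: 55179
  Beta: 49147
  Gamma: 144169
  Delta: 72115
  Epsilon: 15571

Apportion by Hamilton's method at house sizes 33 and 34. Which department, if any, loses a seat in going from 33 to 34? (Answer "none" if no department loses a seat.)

Epsilon

At 33 seats: Alpha 5, Beta 5, Gamma 14, Delta 7, Epsilon 2.
At 34 seats: Alpha 6, Beta 5, Gamma 15, Delta 7, Epsilon 1.
Epsilon drops from 2 to 1.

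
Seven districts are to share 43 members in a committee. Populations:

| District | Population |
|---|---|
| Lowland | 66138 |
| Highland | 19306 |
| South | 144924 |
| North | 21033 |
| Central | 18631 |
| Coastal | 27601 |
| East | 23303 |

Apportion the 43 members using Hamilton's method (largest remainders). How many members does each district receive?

Lowland 9, Highland 3, South 19, North 3, Central 2, Coastal 4, East 3

The standard divisor is 320936/43 ≈ 7463.628.
Standard quotas: Lowland 8.8614, Highland 2.5867, South 19.4174, North 2.8181, Central 2.4962, Coastal 3.6981, East 3.1222.
Lower quotas: Lowland 8, Highland 2, South 19, North 2, Central 2, Coastal 3, East 3 (sum 39, leaving 4 seats).
Remainders in descending order: Lowland 0.8614, North 0.8181, Coastal 0.6981, Highland 0.5867, Central 0.4962, South 0.4174, East 0.1222.
The surplus seats go to Lowland, North, Coastal, Highland.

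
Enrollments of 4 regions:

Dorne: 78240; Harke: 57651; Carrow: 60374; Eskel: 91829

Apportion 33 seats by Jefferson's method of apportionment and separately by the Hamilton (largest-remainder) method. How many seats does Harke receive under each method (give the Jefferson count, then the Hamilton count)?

Jefferson: Dorne 9, Harke 6, Carrow 7, Eskel 11.
Hamilton: Dorne 9, Harke 7, Carrow 7, Eskel 10.
Harke gets 6 under Jefferson and 7 under Hamilton.

6 and 7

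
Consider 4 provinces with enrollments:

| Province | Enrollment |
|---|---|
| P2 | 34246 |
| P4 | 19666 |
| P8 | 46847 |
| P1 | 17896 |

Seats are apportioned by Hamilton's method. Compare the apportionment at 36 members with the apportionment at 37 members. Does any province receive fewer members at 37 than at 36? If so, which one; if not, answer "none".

At 36 seats: P2 10, P4 6, P8 14, P1 6.
At 37 seats: P2 11, P4 6, P8 15, P1 5.
P1 drops from 6 to 5.

P1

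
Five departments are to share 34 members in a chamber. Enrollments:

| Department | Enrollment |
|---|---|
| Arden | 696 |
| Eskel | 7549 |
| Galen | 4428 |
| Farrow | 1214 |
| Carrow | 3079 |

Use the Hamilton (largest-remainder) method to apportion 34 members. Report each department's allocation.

Arden 1; Eskel 15; Galen 9; Farrow 3; Carrow 6

Total 16966; standard divisor 16966/34 = 499.
Standard quotas: Arden 1.3948, Eskel 15.1283, Galen 8.8737, Farrow 2.4329, Carrow 6.1703.
Lower quotas: Arden 1, Eskel 15, Galen 8, Farrow 2, Carrow 6 (sum 32, leaving 2 seats).
Remainders in descending order: Galen 0.8737, Farrow 0.4329, Arden 0.3948, Carrow 0.1703, Eskel 0.1283.
Largest remainders: Galen, Farrow receive the extra seats.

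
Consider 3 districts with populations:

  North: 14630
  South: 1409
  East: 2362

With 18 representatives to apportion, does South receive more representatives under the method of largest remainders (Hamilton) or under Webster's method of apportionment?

Hamilton: North 14, South 2, East 2.
Webster: North 15, South 1, East 2.
South gets 2 under Hamilton and 1 under Webster.

Hamilton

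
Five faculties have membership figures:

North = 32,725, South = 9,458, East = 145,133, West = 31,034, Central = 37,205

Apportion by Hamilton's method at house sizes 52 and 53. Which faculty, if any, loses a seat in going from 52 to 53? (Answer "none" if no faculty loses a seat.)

none

At 52 seats: North 7, South 2, East 29, West 6, Central 8.
At 53 seats: North 7, South 2, East 30, West 6, Central 8.
No faculty's allocation decreased.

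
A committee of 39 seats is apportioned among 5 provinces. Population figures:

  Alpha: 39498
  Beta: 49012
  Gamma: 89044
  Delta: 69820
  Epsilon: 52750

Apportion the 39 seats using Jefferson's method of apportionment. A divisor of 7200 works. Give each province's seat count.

With modified divisor 7200: modified quotas Alpha 5.486, Beta 6.807, Gamma 12.367, Delta 9.697, Epsilon 7.326.
Rounding down: Alpha 5, Beta 6, Gamma 12, Delta 9, Epsilon 7 (total 39).

Alpha 5, Beta 6, Gamma 12, Delta 9, Epsilon 7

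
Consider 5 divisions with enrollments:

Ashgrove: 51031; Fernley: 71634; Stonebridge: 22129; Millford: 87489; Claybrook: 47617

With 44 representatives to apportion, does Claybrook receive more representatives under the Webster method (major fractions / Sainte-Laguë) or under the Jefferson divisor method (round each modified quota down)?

Webster: Ashgrove 8, Fernley 11, Stonebridge 3, Millford 14, Claybrook 8.
Jefferson: Ashgrove 8, Fernley 12, Stonebridge 3, Millford 14, Claybrook 7.
Claybrook gets 8 under Webster and 7 under Jefferson.

Webster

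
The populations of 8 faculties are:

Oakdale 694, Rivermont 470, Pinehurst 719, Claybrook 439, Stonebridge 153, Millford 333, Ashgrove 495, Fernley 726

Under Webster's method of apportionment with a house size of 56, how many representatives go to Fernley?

10

Standard divisor 4029/56 ≈ 71.946; standard quotas: Oakdale 9.646, Rivermont 6.533, Pinehurst 9.994, Claybrook 6.102, Stonebridge 2.127, Millford 4.628, Ashgrove 6.880, Fernley 10.091.
Rounding to the nearest integer gives 10, 7, 10, 6, 2, 5, 7, 10 = 57 seats, so the divisor must be adjusted.
With modified divisor 72.7: modified quotas Oakdale 9.546, Rivermont 6.465, Pinehurst 9.890, Claybrook 6.039, Stonebridge 2.105, Millford 4.580, Ashgrove 6.809, Fernley 9.986.
Rounding to the nearest integer: Oakdale 10, Rivermont 6, Pinehurst 10, Claybrook 6, Stonebridge 2, Millford 5, Ashgrove 7, Fernley 10 (total 56).
Fernley receives 10.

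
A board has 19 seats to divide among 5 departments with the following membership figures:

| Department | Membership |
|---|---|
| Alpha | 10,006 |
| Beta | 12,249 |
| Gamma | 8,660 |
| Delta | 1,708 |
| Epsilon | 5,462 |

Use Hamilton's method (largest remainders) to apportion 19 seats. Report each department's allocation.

Alpha: 5, Beta: 6, Gamma: 4, Delta: 1, Epsilon: 3

Standard divisor: 38085 ÷ 19 ≈ 2004.474.
Standard quotas: Alpha 4.9918, Beta 6.1108, Gamma 4.3203, Delta 0.8521, Epsilon 2.7249.
Lower quotas: Alpha 4, Beta 6, Gamma 4, Delta 0, Epsilon 2 (sum 16, leaving 3 seats).
Remainders in descending order: Alpha 0.9918, Delta 0.8521, Epsilon 0.7249, Gamma 0.3203, Beta 0.1108.
Largest remainders: Alpha, Delta, Epsilon receive the extra seats.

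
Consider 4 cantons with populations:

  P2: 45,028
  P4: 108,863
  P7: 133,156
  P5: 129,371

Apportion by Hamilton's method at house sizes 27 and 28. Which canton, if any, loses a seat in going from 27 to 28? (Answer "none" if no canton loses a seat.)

none

At 27 seats: P2 3, P4 7, P7 9, P5 8.
At 28 seats: P2 3, P4 7, P7 9, P5 9.
No canton's allocation decreased.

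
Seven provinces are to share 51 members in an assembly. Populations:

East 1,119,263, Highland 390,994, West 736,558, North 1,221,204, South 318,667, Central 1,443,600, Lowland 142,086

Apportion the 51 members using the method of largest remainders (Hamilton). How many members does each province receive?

The standard divisor is 5372372/51 ≈ 105340.627.
Standard quotas: East 10.6252, Highland 3.7117, West 6.9922, North 11.5929, South 3.0251, Central 13.7041, Lowland 1.3488.
Lower quotas: East 10, Highland 3, West 6, North 11, South 3, Central 13, Lowland 1 (sum 47, leaving 4 seats).
Remainders in descending order: West 0.9922, Highland 0.7117, Central 0.7041, East 0.6252, North 0.5929, Lowland 0.3488, South 0.0251.
The surplus seats go to West, Highland, Central, East.

East=11, Highland=4, West=7, North=11, South=3, Central=14, Lowland=1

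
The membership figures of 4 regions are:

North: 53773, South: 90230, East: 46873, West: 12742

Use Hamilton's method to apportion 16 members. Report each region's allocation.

The standard divisor is 203618/16 ≈ 12726.125.
Standard quotas: North 4.2254, South 7.0901, East 3.6832, West 1.0012.
Lower quotas: North 4, South 7, East 3, West 1 (sum 15, leaving 1 seat).
Remainders in descending order: East 0.6832, North 0.2254, South 0.0901, West 0.0012.
Largest remainder: East receives the extra seat.

North=4, South=7, East=4, West=1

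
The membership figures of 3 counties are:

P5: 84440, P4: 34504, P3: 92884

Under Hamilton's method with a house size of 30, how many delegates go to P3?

Standard divisor: 211828 ÷ 30 ≈ 7060.933.
Standard quotas: P5 11.9588, P4 4.8866, P3 13.1546.
Lower quotas: P5 11, P4 4, P3 13 (sum 28, leaving 2 seats).
Remainders in descending order: P5 0.9588, P4 0.8866, P3 0.1546.
Largest remainders: P5, P4 receive the extra seats.
P3 receives 13.

13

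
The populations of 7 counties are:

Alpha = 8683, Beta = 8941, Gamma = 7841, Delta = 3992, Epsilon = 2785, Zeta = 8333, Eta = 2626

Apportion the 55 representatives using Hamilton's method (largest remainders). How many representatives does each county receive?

Alpha=11; Beta=11; Gamma=10; Delta=5; Epsilon=4; Zeta=11; Eta=3

Total 43201; standard divisor 43201/55 ≈ 785.473.
Standard quotas: Alpha 11.0545, Beta 11.3830, Gamma 9.9825, Delta 5.0823, Epsilon 3.5456, Zeta 10.6089, Eta 3.3432.
Lower quotas: Alpha 11, Beta 11, Gamma 9, Delta 5, Epsilon 3, Zeta 10, Eta 3 (sum 52, leaving 3 seats).
Remainders in descending order: Gamma 0.9825, Zeta 0.6089, Epsilon 0.5456, Beta 0.3830, Eta 0.3432, Delta 0.0823, Alpha 0.0545.
The surplus seats go to Gamma, Zeta, Epsilon.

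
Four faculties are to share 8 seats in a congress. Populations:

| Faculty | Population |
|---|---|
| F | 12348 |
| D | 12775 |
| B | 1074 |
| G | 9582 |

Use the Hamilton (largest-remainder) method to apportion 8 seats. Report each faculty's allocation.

F 3, D 3, B 0, G 2

The standard divisor is 35779/8 ≈ 4472.375.
Standard quotas: F 2.7609, D 2.8564, B 0.2401, G 2.1425.
Lower quotas: F 2, D 2, B 0, G 2 (sum 6, leaving 2 seats).
Remainders in descending order: D 0.8564, F 0.7609, B 0.2401, G 0.1425.
Largest remainders: D, F receive the extra seats.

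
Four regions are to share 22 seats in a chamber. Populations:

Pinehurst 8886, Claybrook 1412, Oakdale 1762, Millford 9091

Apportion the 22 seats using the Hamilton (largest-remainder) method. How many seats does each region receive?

Pinehurst 9, Claybrook 2, Oakdale 2, Millford 9

The standard divisor is 21151/22 ≈ 961.409.
Standard quotas: Pinehurst 9.2427, Claybrook 1.4687, Oakdale 1.8327, Millford 9.4559.
Lower quotas: Pinehurst 9, Claybrook 1, Oakdale 1, Millford 9 (sum 20, leaving 2 seats).
Remainders in descending order: Oakdale 0.8327, Claybrook 0.4687, Millford 0.4559, Pinehurst 0.2427.
Largest remainders: Oakdale, Claybrook receive the extra seats.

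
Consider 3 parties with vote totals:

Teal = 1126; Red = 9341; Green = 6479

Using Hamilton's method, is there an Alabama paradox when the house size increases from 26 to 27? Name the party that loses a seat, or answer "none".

none

At 26 seats: Teal 2, Red 14, Green 10.
At 27 seats: Teal 2, Red 15, Green 10.
No party's allocation decreased.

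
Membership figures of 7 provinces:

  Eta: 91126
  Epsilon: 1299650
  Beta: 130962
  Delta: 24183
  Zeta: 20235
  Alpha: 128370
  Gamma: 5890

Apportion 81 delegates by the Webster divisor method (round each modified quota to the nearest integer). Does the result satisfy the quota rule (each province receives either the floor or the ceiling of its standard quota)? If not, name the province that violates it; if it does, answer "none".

Standard quotas: Eta 4.341, Epsilon 61.909, Beta 6.238, Delta 1.152, Zeta 0.964, Alpha 6.115, Gamma 0.281.
Webster allocation: Eta 4, Epsilon 63, Beta 6, Delta 1, Zeta 1, Alpha 6, Gamma 0.
Epsilon has quota 61.909 (lower 61, upper 62) but receives 63 — outside the quota interval.

Epsilon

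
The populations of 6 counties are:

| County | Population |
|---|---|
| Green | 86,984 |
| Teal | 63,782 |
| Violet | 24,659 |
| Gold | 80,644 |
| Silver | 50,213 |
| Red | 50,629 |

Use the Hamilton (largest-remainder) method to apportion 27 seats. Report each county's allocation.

Green: 6; Teal: 5; Violet: 2; Gold: 6; Silver: 4; Red: 4

Standard divisor: 356911 ÷ 27 ≈ 13218.926.
Standard quotas: Green 6.5803, Teal 4.8251, Violet 1.8654, Gold 6.1006, Silver 3.7986, Red 3.8300.
Lower quotas: Green 6, Teal 4, Violet 1, Gold 6, Silver 3, Red 3 (sum 23, leaving 4 seats).
Remainders in descending order: Violet 0.8654, Red 0.8300, Teal 0.8251, Silver 0.7986, Green 0.5803, Gold 0.1006.
The surplus seats go to Violet, Red, Teal, Silver.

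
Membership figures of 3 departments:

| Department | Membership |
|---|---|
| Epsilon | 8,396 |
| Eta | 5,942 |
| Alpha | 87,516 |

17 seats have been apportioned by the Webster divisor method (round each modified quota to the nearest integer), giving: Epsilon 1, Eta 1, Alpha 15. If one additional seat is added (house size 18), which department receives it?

Alpha

Priority for the next seat is population ÷ (current seats + 0.5).
Priorities: Epsilon 5597.333, Eta 3961.333, Alpha 5646.194.
Highest priority: Alpha.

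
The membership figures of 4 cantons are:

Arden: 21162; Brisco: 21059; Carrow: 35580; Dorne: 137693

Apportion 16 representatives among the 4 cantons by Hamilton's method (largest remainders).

The standard divisor is 215494/16 ≈ 13468.375.
Standard quotas: Arden 1.5712, Brisco 1.5636, Carrow 2.6417, Dorne 10.2234.
Lower quotas: Arden 1, Brisco 1, Carrow 2, Dorne 10 (sum 14, leaving 2 seats).
Remainders in descending order: Carrow 0.6417, Arden 0.5712, Brisco 0.5636, Dorne 0.2234.
The surplus seats go to Carrow, Arden.

Arden 2; Brisco 1; Carrow 3; Dorne 10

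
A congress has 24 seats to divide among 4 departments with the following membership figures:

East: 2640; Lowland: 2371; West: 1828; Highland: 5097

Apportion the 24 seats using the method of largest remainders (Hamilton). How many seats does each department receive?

East 5; Lowland 5; West 4; Highland 10

Total 11936; standard divisor 11936/24 ≈ 497.333.
Standard quotas: East 5.3083, Lowland 4.7674, West 3.6756, Highland 10.2487.
Lower quotas: East 5, Lowland 4, West 3, Highland 10 (sum 22, leaving 2 seats).
Remainders in descending order: Lowland 0.7674, West 0.6756, East 0.3083, Highland 0.2487.
The surplus seats go to Lowland, West.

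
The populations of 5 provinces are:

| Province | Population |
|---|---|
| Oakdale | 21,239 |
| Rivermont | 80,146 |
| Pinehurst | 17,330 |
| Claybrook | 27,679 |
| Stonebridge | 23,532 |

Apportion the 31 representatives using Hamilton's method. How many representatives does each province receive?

Oakdale 4; Rivermont 15; Pinehurst 3; Claybrook 5; Stonebridge 4

The standard divisor is 169926/31 ≈ 5481.484.
Standard quotas: Oakdale 3.8747, Rivermont 14.6212, Pinehurst 3.1616, Claybrook 5.0495, Stonebridge 4.2930.
Lower quotas: Oakdale 3, Rivermont 14, Pinehurst 3, Claybrook 5, Stonebridge 4 (sum 29, leaving 2 seats).
Remainders in descending order: Oakdale 0.8747, Rivermont 0.6212, Stonebridge 0.2930, Pinehurst 0.1616, Claybrook 0.0495.
The surplus seats go to Oakdale, Rivermont.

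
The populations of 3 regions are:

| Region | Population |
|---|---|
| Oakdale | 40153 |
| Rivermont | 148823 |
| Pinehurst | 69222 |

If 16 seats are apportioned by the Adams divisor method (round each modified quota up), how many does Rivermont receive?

Standard divisor 258198/16 ≈ 16137.375; standard quotas: Oakdale 2.488, Rivermont 9.222, Pinehurst 4.290.
Rounding up gives 3, 10, 5 = 18 seats, so the divisor must be adjusted.
With modified divisor 18000: modified quotas Oakdale 2.231, Rivermont 8.268, Pinehurst 3.846.
Rounding up: Oakdale 3, Rivermont 9, Pinehurst 4 (total 16).
Rivermont receives 9.

9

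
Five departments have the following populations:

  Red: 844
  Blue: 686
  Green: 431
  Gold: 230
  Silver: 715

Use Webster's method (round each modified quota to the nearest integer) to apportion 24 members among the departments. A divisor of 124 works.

With modified divisor 124: modified quotas Red 6.806, Blue 5.532, Green 3.476, Gold 1.855, Silver 5.766.
Rounding to the nearest integer: Red 7, Blue 6, Green 3, Gold 2, Silver 6 (total 24).

Red: 7, Blue: 6, Green: 3, Gold: 2, Silver: 6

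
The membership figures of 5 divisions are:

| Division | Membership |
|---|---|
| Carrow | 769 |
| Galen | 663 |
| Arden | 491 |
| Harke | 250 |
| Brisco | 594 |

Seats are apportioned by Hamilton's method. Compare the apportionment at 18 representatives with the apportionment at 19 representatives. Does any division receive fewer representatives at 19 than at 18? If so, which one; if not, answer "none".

At 18 seats: Carrow 5, Galen 4, Arden 3, Harke 2, Brisco 4.
At 19 seats: Carrow 5, Galen 5, Arden 3, Harke 2, Brisco 4.
No division's allocation decreased.

none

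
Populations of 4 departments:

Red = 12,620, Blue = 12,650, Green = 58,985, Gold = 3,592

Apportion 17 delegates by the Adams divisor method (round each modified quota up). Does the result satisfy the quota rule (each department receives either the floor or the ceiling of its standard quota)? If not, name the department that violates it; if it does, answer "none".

Green

Standard quotas: Red 2.442, Blue 2.448, Green 11.415, Gold 0.695.
Adams allocation: Red 3, Blue 3, Green 10, Gold 1.
Green has quota 11.415 (lower 11, upper 12) but receives 10 — outside the quota interval.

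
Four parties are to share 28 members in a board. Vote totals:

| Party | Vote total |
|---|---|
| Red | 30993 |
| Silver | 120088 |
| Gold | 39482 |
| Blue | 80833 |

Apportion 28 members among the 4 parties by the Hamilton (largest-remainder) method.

Red=3, Silver=13, Gold=4, Blue=8

Total 271396; standard divisor 271396/28 ≈ 9692.714.
Standard quotas: Red 3.1976, Silver 12.3895, Gold 4.0734, Blue 8.3396.
Lower quotas: Red 3, Silver 12, Gold 4, Blue 8 (sum 27, leaving 1 seat).
Remainders in descending order: Silver 0.3895, Blue 0.3396, Red 0.1976, Gold 0.0734.
Largest remainder: Silver receives the extra seat.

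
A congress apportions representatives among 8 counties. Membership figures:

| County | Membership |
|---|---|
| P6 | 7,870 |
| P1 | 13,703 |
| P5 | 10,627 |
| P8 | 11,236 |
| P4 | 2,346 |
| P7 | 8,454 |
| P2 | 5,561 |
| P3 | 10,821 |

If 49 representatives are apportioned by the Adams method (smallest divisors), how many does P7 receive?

Standard divisor 70618/49 ≈ 1441.184; standard quotas: P6 5.461, P1 9.508, P5 7.374, P8 7.796, P4 1.628, P7 5.866, P2 3.859, P3 7.508.
Rounding up gives 6, 10, 8, 8, 2, 6, 4, 8 = 52 seats, so the divisor must be adjusted.
With modified divisor 1560: modified quotas P6 5.045, P1 8.784, P5 6.812, P8 7.203, P4 1.504, P7 5.419, P2 3.565, P3 6.937.
Rounding up: P6 6, P1 9, P5 7, P8 8, P4 2, P7 6, P2 4, P3 7 (total 49).
P7 receives 6.

6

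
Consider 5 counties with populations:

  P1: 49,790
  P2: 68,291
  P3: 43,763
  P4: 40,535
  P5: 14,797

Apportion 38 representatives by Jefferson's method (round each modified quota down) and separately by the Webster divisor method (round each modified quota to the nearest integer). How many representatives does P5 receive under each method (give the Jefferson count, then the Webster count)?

Jefferson: P1 9, P2 12, P3 8, P4 7, P5 2.
Webster: P1 9, P2 12, P3 7, P4 7, P5 3.
P5 gets 2 under Jefferson and 3 under Webster.

2 and 3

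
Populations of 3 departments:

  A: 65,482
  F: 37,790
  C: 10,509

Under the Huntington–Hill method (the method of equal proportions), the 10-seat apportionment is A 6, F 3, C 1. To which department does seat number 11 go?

Priority for the next seat is population ÷ (√(s·(s+1))).
Priorities: A 10104.092, F 10909.033, C 7430.985.
Highest priority: F.

F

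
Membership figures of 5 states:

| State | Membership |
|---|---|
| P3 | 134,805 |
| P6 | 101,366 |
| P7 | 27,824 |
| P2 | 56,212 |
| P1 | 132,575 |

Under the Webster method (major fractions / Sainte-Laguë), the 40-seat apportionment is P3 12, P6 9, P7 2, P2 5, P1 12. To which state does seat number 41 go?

Priority for the next seat is population ÷ (current seats + 0.5).
Priorities: P3 10784.400, P6 10670.105, P7 11129.600, P2 10220.364, P1 10606.000.
Highest priority: P7.

P7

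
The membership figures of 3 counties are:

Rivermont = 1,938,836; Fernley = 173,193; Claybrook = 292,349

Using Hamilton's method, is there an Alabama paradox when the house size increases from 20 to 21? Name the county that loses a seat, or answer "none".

Fernley

At 20 seats: Rivermont 16, Fernley 2, Claybrook 2.
At 21 seats: Rivermont 17, Fernley 1, Claybrook 3.
Fernley drops from 2 to 1.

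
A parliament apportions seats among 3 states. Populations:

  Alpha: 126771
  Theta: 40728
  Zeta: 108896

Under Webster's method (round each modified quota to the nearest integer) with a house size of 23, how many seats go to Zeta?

Standard divisor 276395/23 ≈ 12017.174; standard quotas: Alpha 10.549, Theta 3.389, Zeta 9.062.
Rounding to the nearest integer gives Alpha 11, Theta 3, Zeta 9 — total 23, matching the house size, so no adjustment is needed.
Zeta receives 9.

9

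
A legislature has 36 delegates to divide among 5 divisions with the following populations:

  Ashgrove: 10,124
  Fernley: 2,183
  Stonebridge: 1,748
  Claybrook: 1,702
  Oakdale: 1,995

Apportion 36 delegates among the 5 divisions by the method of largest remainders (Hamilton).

Standard divisor: 17752 ÷ 36 ≈ 493.111.
Standard quotas: Ashgrove 20.5309, Fernley 4.4270, Stonebridge 3.5448, Claybrook 3.4516, Oakdale 4.0457.
Lower quotas: Ashgrove 20, Fernley 4, Stonebridge 3, Claybrook 3, Oakdale 4 (sum 34, leaving 2 seats).
Remainders in descending order: Stonebridge 0.5448, Ashgrove 0.5309, Claybrook 0.4516, Fernley 0.4270, Oakdale 0.0457.
The surplus seats go to Stonebridge, Ashgrove.

Ashgrove=21; Fernley=4; Stonebridge=4; Claybrook=3; Oakdale=4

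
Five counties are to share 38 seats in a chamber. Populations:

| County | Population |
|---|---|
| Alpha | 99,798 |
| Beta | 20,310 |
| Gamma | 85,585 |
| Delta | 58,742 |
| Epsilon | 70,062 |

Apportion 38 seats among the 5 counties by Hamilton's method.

The standard divisor is 334497/38 ≈ 8802.553.
Standard quotas: Alpha 11.3374, Beta 2.3073, Gamma 9.7227, Delta 6.6733, Epsilon 7.9593.
Lower quotas: Alpha 11, Beta 2, Gamma 9, Delta 6, Epsilon 7 (sum 35, leaving 3 seats).
Remainders in descending order: Epsilon 0.9593, Gamma 0.7227, Delta 0.6733, Alpha 0.3374, Beta 0.3073.
The surplus seats go to Epsilon, Gamma, Delta.

Alpha=11, Beta=2, Gamma=10, Delta=7, Epsilon=8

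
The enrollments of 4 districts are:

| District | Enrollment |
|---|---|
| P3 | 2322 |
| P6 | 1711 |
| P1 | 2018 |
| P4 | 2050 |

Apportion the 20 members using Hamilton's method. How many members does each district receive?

P3 6; P6 4; P1 5; P4 5

The standard divisor is 8101/20 ≈ 405.05.
Standard quotas: P3 5.733, P6 4.224, P1 4.982, P4 5.061.
Lower quotas: P3 5, P6 4, P1 4, P4 5 (sum 18, leaving 2 seats).
Remainders in descending order: P1 0.982, P3 0.733, P6 0.224, P4 0.061.
Largest remainders: P1, P3 receive the extra seats.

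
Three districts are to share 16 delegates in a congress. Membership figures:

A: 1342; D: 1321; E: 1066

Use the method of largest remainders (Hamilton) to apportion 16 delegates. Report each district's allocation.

A: 6; D: 6; E: 4

Total 3729; standard divisor 3729/16 ≈ 233.062.
Standard quotas: A 5.758, D 5.668, E 4.574.
Lower quotas: A 5, D 5, E 4 (sum 14, leaving 2 seats).
Remainders in descending order: A 0.758, D 0.668, E 0.574.
The surplus seats go to A, D.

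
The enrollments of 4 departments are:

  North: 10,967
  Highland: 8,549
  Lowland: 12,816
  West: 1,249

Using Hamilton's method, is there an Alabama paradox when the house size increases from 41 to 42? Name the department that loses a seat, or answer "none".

West

At 41 seats: North 13, Highland 10, Lowland 16, West 2.
At 42 seats: North 14, Highland 11, Lowland 16, West 1.
West drops from 2 to 1.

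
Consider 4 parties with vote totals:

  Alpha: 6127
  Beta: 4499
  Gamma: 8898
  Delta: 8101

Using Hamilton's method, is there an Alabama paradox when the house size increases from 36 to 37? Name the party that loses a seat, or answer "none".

none

At 36 seats: Alpha 8, Beta 6, Gamma 12, Delta 10.
At 37 seats: Alpha 8, Beta 6, Gamma 12, Delta 11.
No party's allocation decreased.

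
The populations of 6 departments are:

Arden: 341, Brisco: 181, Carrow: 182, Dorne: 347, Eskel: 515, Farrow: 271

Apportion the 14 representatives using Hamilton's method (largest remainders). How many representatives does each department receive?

Arden 3, Brisco 1, Carrow 1, Dorne 3, Eskel 4, Farrow 2

Total 1837; standard divisor 1837/14 ≈ 131.214.
Standard quotas: Arden 2.599, Brisco 1.379, Carrow 1.387, Dorne 2.645, Eskel 3.925, Farrow 2.065.
Lower quotas: Arden 2, Brisco 1, Carrow 1, Dorne 2, Eskel 3, Farrow 2 (sum 11, leaving 3 seats).
Remainders in descending order: Eskel 0.925, Dorne 0.645, Arden 0.599, Carrow 0.387, Brisco 0.379, Farrow 0.065.
The surplus seats go to Eskel, Dorne, Arden.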